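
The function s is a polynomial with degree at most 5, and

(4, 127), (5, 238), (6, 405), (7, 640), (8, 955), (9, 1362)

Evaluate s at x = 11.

Write s(x) = ax^5 + bx^4 + cx³ + dx² + ex + p; the 6 given values yield a linear system in the 6 coefficients.
Solving, the top 2 coefficients vanish, and s(x) = 2x³ - 2x² + 7x + 3.
Then s(11) = 2500.

2500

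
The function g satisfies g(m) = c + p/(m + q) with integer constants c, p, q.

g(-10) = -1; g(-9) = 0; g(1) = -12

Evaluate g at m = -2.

(g(m) − c)(m + q) = p for each data point; the three points give a linear system in c and q, then p follows.
Solving: c = -6, q = 4, p = -30, so g(m) = -6 − 30/(m + 4).
Then g(-2) = -6 − 30/2 = -21.

-21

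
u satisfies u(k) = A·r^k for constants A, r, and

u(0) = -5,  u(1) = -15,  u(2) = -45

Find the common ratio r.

3

Consecutive ratio: -15/(-5) = 3, and -45/(-15) = 3, so r = 3.
Then A·3^0 = -5 gives A = -5, and u(k) = -5·3^k.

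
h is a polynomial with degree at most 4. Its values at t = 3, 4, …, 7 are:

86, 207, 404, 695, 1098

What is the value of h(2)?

23

First differences: 121, 197, 291, 403. Second differences: 76, 94, 112. Third differences: 18, 18.
Level-3 differences are constant, so h has degree 3.
Fitting a degree-3 polynomial gives h(t) = 3t³ + 2t² - 4t - 1.
Then h(2) = 23.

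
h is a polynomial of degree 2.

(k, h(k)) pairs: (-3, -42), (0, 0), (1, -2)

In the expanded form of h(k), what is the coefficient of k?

2

Write h(k) = ak² + bk + c; the 3 given values yield a linear system in the 3 coefficients.
Solving, h(k) = -4k² + 2k.
The coefficient of k is 2.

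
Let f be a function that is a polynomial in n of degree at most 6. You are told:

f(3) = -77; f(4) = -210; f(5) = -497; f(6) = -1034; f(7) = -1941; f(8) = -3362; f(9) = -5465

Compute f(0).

-2

Write f(n) = an^6 + bn^5 + cn^4 + dn³ + en² + pn + q; the 7 given values yield a linear system in the 7 coefficients.
Solving, the top 2 coefficients vanish, and f(n) = -n^4 + 2n³ - 4n² - 4n - 2.
Then f(0) = -2.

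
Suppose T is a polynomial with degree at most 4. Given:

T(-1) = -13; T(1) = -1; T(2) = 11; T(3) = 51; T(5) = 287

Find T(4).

137

Write T(m) = am^4 + bm³ + cm² + dm + e; the 5 given values yield a linear system in the 5 coefficients.
Solving, the leading coefficient vanishes, and T(m) = 3m³ - 4m² + 3m - 3.
Then T(4) = 137.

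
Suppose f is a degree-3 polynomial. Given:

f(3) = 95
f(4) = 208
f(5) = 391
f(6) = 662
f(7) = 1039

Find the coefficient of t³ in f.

Write f(t) = at³ + bt² + ct + d; the 5 given values yield a linear system in the 4 coefficients.
Solving, f(t) = 3t³ - t² + 9t - 4.
The coefficient of t³ is 3.

3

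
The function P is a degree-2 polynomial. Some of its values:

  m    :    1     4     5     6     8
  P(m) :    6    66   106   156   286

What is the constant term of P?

6

Write P(m) = am² + bm + c; the 5 given values yield a linear system in the 3 coefficients.
Solving, P(m) = 5m² - 5m + 6.
The constant term is P(0) = 6.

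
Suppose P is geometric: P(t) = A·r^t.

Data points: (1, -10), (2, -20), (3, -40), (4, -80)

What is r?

2

Consecutive ratio: -20/(-10) = 2, and -40/(-20) = 2, so r = 2.
Then A·2^1 = -10 gives A = -5, and P(t) = -5·2^t.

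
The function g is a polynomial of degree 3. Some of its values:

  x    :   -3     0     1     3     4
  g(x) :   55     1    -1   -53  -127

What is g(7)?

-685

Write g(x) = ax³ + bx² + cx + d; the 5 given values yield a linear system in the 4 coefficients.
Solving, g(x) = -2x³ + 1.
Then g(7) = -685.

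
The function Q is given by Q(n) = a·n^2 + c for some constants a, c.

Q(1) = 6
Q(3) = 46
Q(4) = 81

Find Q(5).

126

From Q(1) = 6 and Q(3) = 46: 1a + c = 6 and 9a + c = 46.
Subtracting: 8a = 40, so a = 5; then c = 6 − 5·1 = 1.
So Q(n) = 5n² + 1, and Q(5) = 126.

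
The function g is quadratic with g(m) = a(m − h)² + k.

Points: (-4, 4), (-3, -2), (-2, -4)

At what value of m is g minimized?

First differences -6, -2; second difference 4 = 2a, so a = 2.
Expanding, the m-coefficient is −2ah = -4h; matching it to the data gives h = -2, and then k = -4.
So g(m) = 2(m + 2)² − 4.
Hence h = -2.

-2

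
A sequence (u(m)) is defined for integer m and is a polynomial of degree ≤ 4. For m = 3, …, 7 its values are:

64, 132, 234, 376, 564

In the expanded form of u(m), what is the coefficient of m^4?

0

First differences: 68, 102, 142, 188. Second differences: 34, 40, 46. Third differences: 6, 6.
Level-3 differences are constant, so u has degree 3.
Fitting a degree-3 polynomial gives u(m) = m³ + 5m² - 4m + 4.
The coefficient of m^4 is 0.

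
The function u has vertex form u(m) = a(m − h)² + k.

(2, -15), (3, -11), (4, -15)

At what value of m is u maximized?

3

First differences 4, -4; second difference -8 = 2a, so a = -4.
Expanding, the m-coefficient is −2ah = 8h; matching it to the data gives h = 3, and then k = -11.
So u(m) = -4(m − 3)² − 11.
Hence h = 3.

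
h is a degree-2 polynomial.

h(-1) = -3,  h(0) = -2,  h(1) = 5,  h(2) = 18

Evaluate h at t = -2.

2

First differences: 1, 7, 13. Second differences: 6, 6.
Level-2 differences are constant, so h has degree 2.
Fitting a degree-2 polynomial gives h(t) = 3t² + 4t - 2.
Then h(-2) = 2.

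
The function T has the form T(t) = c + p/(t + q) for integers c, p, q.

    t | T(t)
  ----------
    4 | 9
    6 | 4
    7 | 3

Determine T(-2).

(T(t) − c)(t + q) = p for each data point; the three points give a linear system in c and q, then p follows.
Solving: c = -1, q = -2, p = 20, so T(t) = -1 + 20/(t − 2).
Then T(-2) = -1 + 20/(-4) = -6.

-6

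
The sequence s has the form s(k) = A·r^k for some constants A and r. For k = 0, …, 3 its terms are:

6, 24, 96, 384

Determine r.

Consecutive ratio: 24/6 = 4, and 96/24 = 4, so r = 4.
Then A·4^0 = 6 gives A = 6, and s(k) = 6·4^k.

4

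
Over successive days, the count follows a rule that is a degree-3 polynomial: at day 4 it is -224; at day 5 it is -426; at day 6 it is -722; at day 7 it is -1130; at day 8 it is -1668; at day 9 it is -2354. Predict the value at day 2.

-30

Write the value at x as T(x).
Write T(x) = ax³ + bx² + cx + d; the 6 given values yield a linear system in the 4 coefficients.
Solving, T(x) = -3x³ - 2x² - x + 4.
Then T(2) = -30.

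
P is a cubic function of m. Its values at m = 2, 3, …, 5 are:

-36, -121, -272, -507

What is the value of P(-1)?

Write P(m) = am³ + bm² + cm + d; the 4 given values yield a linear system in the 4 coefficients.
Solving, P(m) = -3m³ - 6m² + 2m + 8.
Then P(-1) = 3.

3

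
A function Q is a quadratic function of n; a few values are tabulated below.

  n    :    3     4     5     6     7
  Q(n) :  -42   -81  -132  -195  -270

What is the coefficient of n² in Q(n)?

First differences: -39, -51, -63, -75. Second differences: -12, -12, -12.
Level-2 differences are constant, so Q has degree 2.
Fitting a degree-2 polynomial gives Q(n) = -6n² + 3n + 3.
The coefficient of n² is -6.

-6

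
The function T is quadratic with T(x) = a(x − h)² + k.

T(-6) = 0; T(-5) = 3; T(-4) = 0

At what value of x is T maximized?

-5

First differences 3, -3; second difference -6 = 2a, so a = -3.
Expanding, the x-coefficient is −2ah = 6h; matching it to the data gives h = -5, and then k = 3.
So T(x) = -3(x + 5)² + 3.
Hence h = -5.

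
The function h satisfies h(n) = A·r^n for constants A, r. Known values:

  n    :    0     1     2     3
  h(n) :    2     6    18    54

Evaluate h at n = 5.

Consecutive ratio: 6/2 = 3, and 18/6 = 3, so r = 3.
Then A·3^0 = 2 gives A = 2, and h(n) = 2·3^n.
h(5) = 2·3^5 = 486.

486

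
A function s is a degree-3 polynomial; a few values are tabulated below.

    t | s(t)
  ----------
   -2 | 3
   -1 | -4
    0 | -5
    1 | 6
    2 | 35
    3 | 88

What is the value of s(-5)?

0

First differences: -7, -1, 11, 29, 53. Second differences: 6, 12, 18, 24. Third differences: 6, 6, 6.
Level-3 differences are constant, so s has degree 3.
Fitting a degree-3 polynomial gives s(t) = t³ + 6t² + 4t - 5.
Then s(-5) = 0.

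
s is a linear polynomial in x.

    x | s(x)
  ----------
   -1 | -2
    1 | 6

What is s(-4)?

-14

Write s(x) = ax + b; the 2 given values yield a linear system in the 2 coefficients.
Solving, s(x) = 4x + 2.
Then s(-4) = -14.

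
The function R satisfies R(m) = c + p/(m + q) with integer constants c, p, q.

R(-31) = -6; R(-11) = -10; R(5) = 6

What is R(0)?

56

(R(m) − c)(m + q) = p for each data point; the three points give a linear system in c and q, then p follows.
Solving: c = -4, q = 1, p = 60, so R(m) = -4 + 60/(m + 1).
Then R(0) = -4 + 60/1 = 56.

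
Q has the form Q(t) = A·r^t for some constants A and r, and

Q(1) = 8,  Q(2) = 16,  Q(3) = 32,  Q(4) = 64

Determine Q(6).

256

Consecutive ratio: 16/8 = 2, and 32/16 = 2, so r = 2.
Then A·2^1 = 8 gives A = 4, and Q(t) = 4·2^t.
Q(6) = 4·2^6 = 256.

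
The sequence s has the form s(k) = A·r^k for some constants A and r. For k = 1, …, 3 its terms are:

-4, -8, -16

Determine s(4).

-32

Consecutive ratio: -8/(-4) = 2, and -16/(-8) = 2, so r = 2.
Then A·2^1 = -4 gives A = -2, and s(k) = -2·2^k.
s(4) = -2·2^4 = -32.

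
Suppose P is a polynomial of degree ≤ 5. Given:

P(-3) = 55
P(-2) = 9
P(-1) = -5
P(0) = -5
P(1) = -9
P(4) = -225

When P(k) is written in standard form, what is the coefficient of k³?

Write P(k) = ak^5 + bk^4 + ck³ + dk² + ek + p; the 6 given values yield a linear system in the 6 coefficients.
Solving, the top 2 coefficients vanish, and P(k) = -3k³ - 2k² + k - 5.
The coefficient of k³ is -3.

-3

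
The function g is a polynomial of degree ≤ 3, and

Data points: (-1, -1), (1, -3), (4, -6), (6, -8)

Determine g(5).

-7

Write g(x) = ax³ + bx² + cx + d; the 4 given values yield a linear system in the 4 coefficients.
Solving, the top 2 coefficients vanish, and g(x) = -x - 2.
Then g(5) = -7.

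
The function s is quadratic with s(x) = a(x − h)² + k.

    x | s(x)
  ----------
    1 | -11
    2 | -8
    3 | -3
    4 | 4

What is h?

0

First differences 3, 5, 7; second difference 2 = 2a, so a = 1.
Expanding, the x-coefficient is −2ah = -2h; matching it to the data gives h = 0, and then k = -12.
So s(x) = 1(x + 0)² − 12.
Hence h = 0.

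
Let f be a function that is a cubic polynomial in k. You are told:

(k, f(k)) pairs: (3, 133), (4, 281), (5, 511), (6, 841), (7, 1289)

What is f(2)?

Write f(k) = ak³ + bk² + ck + d; the 5 given values yield a linear system in the 4 coefficients.
Solving, f(k) = 3k³ + 5k² + 2k + 1.
Then f(2) = 49.

49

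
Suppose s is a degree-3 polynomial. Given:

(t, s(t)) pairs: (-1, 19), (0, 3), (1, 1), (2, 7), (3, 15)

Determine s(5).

Write s(t) = at³ + bt² + ct + d; the 5 given values yield a linear system in the 4 coefficients.
Solving, s(t) = -t³ + 7t² - 8t + 3.
Then s(5) = 13.

13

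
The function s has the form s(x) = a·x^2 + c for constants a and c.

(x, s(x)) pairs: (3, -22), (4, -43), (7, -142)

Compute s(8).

-187

From s(3) = -22 and s(4) = -43: 9a + c = -22 and 16a + c = -43.
Subtracting: 7a = -21, so a = -3; then c = -22 − (-3)·9 = 5.
So s(x) = -3x² + 5, and s(8) = -187.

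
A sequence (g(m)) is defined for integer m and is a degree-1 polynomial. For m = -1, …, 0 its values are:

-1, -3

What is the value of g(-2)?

Write g(m) = am + b; the 2 given values yield a linear system in the 2 coefficients.
Solving, g(m) = -2m - 3.
Then g(-2) = 1.

1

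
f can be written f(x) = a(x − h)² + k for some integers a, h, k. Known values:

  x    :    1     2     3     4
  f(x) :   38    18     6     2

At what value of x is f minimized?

First differences -20, -12, -4; second difference 8 = 2a, so a = 4.
Expanding, the x-coefficient is −2ah = -8h; matching it to the data gives h = 4, and then k = 2.
So f(x) = 4(x − 4)² + 2.
Hence h = 4.

4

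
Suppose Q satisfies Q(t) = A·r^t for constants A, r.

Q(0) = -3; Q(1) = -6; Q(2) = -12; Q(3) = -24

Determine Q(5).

-96

Consecutive ratio: -6/(-3) = 2, and -12/(-6) = 2, so r = 2.
Then A·2^0 = -3 gives A = -3, and Q(t) = -3·2^t.
Q(5) = -3·2^5 = -96.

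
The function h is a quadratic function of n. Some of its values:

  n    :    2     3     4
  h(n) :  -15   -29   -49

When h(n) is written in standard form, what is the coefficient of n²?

-3

Write h(n) = an² + bn + c; the 3 given values yield a linear system in the 3 coefficients.
Solving, h(n) = -3n² + n - 5.
The coefficient of n² is -3.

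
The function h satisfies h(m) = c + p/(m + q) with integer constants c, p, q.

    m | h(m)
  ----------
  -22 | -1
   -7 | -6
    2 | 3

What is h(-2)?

(h(m) − c)(m + q) = p for each data point; the three points give a linear system in c and q, then p follows.
Solving: c = 0, q = 4, p = 18, so h(m) = 18/(m + 4).
Then h(-2) = 0 + 18/2 = 9.

9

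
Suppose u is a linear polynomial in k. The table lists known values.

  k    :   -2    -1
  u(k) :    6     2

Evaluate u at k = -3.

Write u(k) = ak + b; the 2 given values yield a linear system in the 2 coefficients.
Solving, u(k) = -4k - 2.
Then u(-3) = 10.

10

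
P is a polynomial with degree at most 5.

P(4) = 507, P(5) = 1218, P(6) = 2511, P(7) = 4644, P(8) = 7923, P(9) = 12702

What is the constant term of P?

First differences: 711, 1293, 2133, 3279, 4779. Second differences: 582, 840, 1146, 1500. Third differences: 258, 306, 354. Fourth differences: 48, 48.
Level-4 differences are constant, so P has degree 4.
Fitting a degree-4 polynomial gives P(k) = 2k^4 - k³ + 4k² - 2k + 3.
The constant term is P(0) = 3.

3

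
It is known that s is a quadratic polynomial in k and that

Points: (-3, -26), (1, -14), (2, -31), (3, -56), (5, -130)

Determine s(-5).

-80

Write s(k) = ak² + bk + c; the 5 given values yield a linear system in the 3 coefficients.
Solving, s(k) = -4k² - 5k - 5.
Then s(-5) = -80.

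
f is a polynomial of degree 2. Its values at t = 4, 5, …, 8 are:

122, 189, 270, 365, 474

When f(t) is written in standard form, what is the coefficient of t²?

7

First differences: 67, 81, 95, 109. Second differences: 14, 14, 14.
Level-2 differences are constant, so f has degree 2.
Fitting a degree-2 polynomial gives f(t) = 7t² + 4t - 6.
The coefficient of t² is 7.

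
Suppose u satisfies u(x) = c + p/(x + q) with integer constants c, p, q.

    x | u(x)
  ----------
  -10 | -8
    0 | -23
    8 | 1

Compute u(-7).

(u(x) − c)(x + q) = p for each data point; the three points give a linear system in c and q, then p follows.
Solving: c = -5, q = -2, p = 36, so u(x) = -5 + 36/(x − 2).
Then u(-7) = -5 + 36/(-9) = -9.

-9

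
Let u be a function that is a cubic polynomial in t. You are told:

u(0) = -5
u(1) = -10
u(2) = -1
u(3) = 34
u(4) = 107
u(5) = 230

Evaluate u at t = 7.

674

First differences: -5, 9, 35, 73, 123. Second differences: 14, 26, 38, 50. Third differences: 12, 12, 12.
Level-3 differences are constant, so u has degree 3.
Fitting a degree-3 polynomial gives u(t) = 2t³ + t² - 8t - 5.
Then u(7) = 674.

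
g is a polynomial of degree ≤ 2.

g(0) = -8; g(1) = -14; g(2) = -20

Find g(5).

-38

Write g(n) = an² + bn + c; the 3 given values yield a linear system in the 3 coefficients.
Solving, the leading coefficient vanishes, and g(n) = -6n - 8.
Then g(5) = -38.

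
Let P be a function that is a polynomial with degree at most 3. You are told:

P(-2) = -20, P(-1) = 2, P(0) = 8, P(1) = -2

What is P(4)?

First differences: 22, 6, -10. Second differences: -16, -16.
Level-2 differences are constant, so P has degree 2.
Fitting a degree-2 polynomial gives P(k) = -8k² - 2k + 8.
Then P(4) = -128.

-128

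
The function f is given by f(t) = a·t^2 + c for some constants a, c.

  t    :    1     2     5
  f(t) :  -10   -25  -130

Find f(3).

-50

From f(1) = -10 and f(2) = -25: 1a + c = -10 and 4a + c = -25.
Subtracting: 3a = -15, so a = -5; then c = -10 − (-5)·1 = -5.
So f(t) = -5t² − 5, and f(3) = -50.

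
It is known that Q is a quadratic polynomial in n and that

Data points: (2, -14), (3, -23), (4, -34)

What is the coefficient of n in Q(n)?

-4

Write Q(n) = an² + bn + c; the 3 given values yield a linear system in the 3 coefficients.
Solving, Q(n) = -n² - 4n - 2.
The coefficient of n is -4.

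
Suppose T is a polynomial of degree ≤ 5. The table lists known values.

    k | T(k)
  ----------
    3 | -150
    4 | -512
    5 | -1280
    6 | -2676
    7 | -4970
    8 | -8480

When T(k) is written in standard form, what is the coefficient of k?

First differences: -362, -768, -1396, -2294, -3510. Second differences: -406, -628, -898, -1216. Third differences: -222, -270, -318. Fourth differences: -48, -48.
Level-4 differences are constant, so T has degree 4.
Fitting a degree-4 polynomial gives T(k) = -2k^4 - k³ + 3k² + 4k.
The coefficient of k is 4.

4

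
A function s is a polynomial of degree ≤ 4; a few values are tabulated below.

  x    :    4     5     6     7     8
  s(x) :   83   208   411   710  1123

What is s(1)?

Write s(x) = ax^4 + bx³ + cx² + dx + e; the 5 given values yield a linear system in the 5 coefficients.
Solving, the leading coefficient vanishes, and s(x) = 3x³ - 6x² - 4x + 3.
Then s(1) = -4.

-4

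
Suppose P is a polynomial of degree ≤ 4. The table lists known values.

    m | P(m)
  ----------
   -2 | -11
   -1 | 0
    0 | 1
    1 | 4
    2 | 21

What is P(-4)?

-111

First differences: 11, 1, 3, 17. Second differences: -10, 2, 14. Third differences: 12, 12.
Level-3 differences are constant, so P has degree 3.
Fitting a degree-3 polynomial gives P(m) = 2m³ + m² + 1.
Then P(-4) = -111.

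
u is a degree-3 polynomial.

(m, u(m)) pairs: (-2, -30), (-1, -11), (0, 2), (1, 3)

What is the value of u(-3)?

Write u(m) = am³ + bm² + cm + d; the 4 given values yield a linear system in the 4 coefficients.
Solving, u(m) = -m³ - 6m² + 8m + 2.
Then u(-3) = -49.

-49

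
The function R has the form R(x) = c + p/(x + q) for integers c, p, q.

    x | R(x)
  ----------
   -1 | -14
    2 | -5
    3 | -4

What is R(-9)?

6

(R(x) − c)(x + q) = p for each data point; the three points give a linear system in c and q, then p follows.
Solving: c = 1, q = 3, p = -30, so R(x) = 1 − 30/(x + 3).
Then R(-9) = 1 − 30/(-6) = 6.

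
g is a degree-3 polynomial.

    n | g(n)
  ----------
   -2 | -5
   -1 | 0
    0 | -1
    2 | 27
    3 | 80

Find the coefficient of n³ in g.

Write g(n) = an³ + bn² + cn + d; the 5 given values yield a linear system in the 4 coefficients.
Solving, g(n) = 2n³ + 3n² - 1.
The coefficient of n³ is 2.

2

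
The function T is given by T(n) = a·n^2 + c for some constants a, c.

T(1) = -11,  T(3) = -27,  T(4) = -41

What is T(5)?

From T(1) = -11 and T(3) = -27: 1a + c = -11 and 9a + c = -27.
Subtracting: 8a = -16, so a = -2; then c = -11 − (-2)·1 = -9.
So T(n) = -2n² − 9, and T(5) = -59.

-59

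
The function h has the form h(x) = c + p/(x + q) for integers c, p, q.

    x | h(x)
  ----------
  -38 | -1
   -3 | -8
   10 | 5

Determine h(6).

(h(x) − c)(x + q) = p for each data point; the three points give a linear system in c and q, then p follows.
Solving: c = 0, q = -2, p = 40, so h(x) = 40/(x − 2).
Then h(6) = 0 + 40/4 = 10.

10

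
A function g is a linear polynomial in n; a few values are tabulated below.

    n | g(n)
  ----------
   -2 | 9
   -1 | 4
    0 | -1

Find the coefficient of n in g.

-5

First differences: -5, -5.
Level-1 differences are constant, so g has degree 1.
Fitting a degree-1 polynomial gives g(n) = -5n - 1.
The coefficient of n is -5.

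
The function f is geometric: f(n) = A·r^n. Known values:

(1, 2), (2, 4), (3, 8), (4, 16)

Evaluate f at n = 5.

Consecutive ratio: 4/2 = 2, and 8/4 = 2, so r = 2.
Then A·2^1 = 2 gives A = 1, and f(n) = 1·2^n.
f(5) = 1·2^5 = 32.

32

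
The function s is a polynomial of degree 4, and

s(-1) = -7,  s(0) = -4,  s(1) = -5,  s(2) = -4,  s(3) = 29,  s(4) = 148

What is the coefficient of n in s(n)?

2

First differences: 3, -1, 1, 33, 119. Second differences: -4, 2, 32, 86. Third differences: 6, 30, 54. Fourth differences: 24, 24.
Level-4 differences are constant, so s has degree 4.
Fitting a degree-4 polynomial gives s(n) = n^4 - n³ - 3n² + 2n - 4.
The coefficient of n is 2.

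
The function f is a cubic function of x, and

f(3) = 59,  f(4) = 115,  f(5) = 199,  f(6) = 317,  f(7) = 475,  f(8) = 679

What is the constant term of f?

First differences: 56, 84, 118, 158, 204. Second differences: 28, 34, 40, 46. Third differences: 6, 6, 6.
Level-3 differences are constant, so f has degree 3.
Fitting a degree-3 polynomial gives f(x) = x³ + 2x² + 5x - 1.
The constant term is f(0) = -1.

-1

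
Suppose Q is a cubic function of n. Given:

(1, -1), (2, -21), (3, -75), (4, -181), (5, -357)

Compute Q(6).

-621

Write Q(n) = an³ + bn² + cn + d; the 5 given values yield a linear system in the 4 coefficients.
Solving, Q(n) = -3n³ + n² - 2n + 3.
Then Q(6) = -621.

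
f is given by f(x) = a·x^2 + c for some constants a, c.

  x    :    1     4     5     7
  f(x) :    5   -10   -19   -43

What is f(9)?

-75

From f(1) = 5 and f(4) = -10: 1a + c = 5 and 16a + c = -10.
Subtracting: 15a = -15, so a = -1; then c = 5 − (-1)·1 = 6.
So f(x) = -1x² + 6, and f(9) = -75.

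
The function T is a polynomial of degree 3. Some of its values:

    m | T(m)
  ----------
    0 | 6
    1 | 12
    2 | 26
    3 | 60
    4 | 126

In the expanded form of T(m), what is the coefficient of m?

Write T(m) = am³ + bm² + cm + d; the 5 given values yield a linear system in the 4 coefficients.
Solving, T(m) = 2m³ - 2m² + 6m + 6.
The coefficient of m is 6.

6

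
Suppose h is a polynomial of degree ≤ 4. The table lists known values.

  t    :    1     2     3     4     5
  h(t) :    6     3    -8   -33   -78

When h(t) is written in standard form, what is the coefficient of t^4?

0

Write h(t) = at^4 + bt³ + ct² + dt + e; the 5 given values yield a linear system in the 5 coefficients.
Solving, the leading coefficient vanishes, and h(t) = -t³ + 2t² - 2t + 7.
The coefficient of t^4 is 0.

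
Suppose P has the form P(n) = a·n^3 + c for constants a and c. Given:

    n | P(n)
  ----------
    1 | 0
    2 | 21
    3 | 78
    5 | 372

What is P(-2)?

-27

From P(1) = 0 and P(2) = 21: 1a + c = 0 and 8a + c = 21.
Subtracting: 7a = 21, so a = 3; then c = 0 − 3·1 = -3.
So P(n) = 3n³ − 3, and P(-2) = -27.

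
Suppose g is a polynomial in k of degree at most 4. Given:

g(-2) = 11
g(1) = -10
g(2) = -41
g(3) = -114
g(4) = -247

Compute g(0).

Write g(k) = ak^4 + bk³ + ck² + dk + e; the 5 given values yield a linear system in the 5 coefficients.
Solving, the leading coefficient vanishes, and g(k) = -3k³ - 3k² - k - 3.
Then g(0) = -3.

-3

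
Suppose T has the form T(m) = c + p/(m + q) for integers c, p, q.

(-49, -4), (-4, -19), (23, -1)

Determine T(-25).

(T(m) − c)(m + q) = p for each data point; the three points give a linear system in c and q, then p follows.
Solving: c = -3, q = 1, p = 48, so T(m) = -3 + 48/(m + 1).
Then T(-25) = -3 + 48/(-24) = -5.

-5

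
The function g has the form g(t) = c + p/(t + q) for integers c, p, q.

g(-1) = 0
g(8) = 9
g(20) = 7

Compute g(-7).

(g(t) − c)(t + q) = p for each data point; the three points give a linear system in c and q, then p follows.
Solving: c = 6, q = -2, p = 18, so g(t) = 6 + 18/(t − 2).
Then g(-7) = 6 + 18/(-9) = 4.

4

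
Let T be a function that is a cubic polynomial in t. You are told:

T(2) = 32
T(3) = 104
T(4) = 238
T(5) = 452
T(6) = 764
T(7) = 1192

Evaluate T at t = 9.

First differences: 72, 134, 214, 312, 428. Second differences: 62, 80, 98, 116. Third differences: 18, 18, 18.
Level-3 differences are constant, so T has degree 3.
Fitting a degree-3 polynomial gives T(t) = 3t³ + 4t² - 5t + 2.
Then T(9) = 2468.

2468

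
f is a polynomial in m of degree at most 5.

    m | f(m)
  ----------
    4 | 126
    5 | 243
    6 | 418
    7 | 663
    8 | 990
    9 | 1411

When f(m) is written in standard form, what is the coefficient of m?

4

First differences: 117, 175, 245, 327, 421. Second differences: 58, 70, 82, 94. Third differences: 12, 12, 12.
Level-3 differences are constant, so f has degree 3.
Fitting a degree-3 polynomial gives f(m) = 2m³ - m² + 4m - 2.
The coefficient of m is 4.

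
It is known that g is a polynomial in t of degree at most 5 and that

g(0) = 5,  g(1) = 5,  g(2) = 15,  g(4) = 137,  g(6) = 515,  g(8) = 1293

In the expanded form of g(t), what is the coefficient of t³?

3

Write g(t) = at^5 + bt^4 + ct³ + dt² + et + p; the 6 given values yield a linear system in the 6 coefficients.
Solving, the top 2 coefficients vanish, and g(t) = 3t³ - 4t² + t + 5.
The coefficient of t³ is 3.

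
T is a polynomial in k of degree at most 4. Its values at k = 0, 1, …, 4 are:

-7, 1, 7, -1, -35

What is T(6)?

First differences: 8, 6, -8, -34. Second differences: -2, -14, -26. Third differences: -12, -12.
Level-3 differences are constant, so T has degree 3.
Fitting a degree-3 polynomial gives T(k) = -2k³ + 5k² + 5k - 7.
Then T(6) = -229.

-229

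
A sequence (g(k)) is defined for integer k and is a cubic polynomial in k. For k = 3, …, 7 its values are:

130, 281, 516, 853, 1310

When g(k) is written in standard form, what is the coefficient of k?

First differences: 151, 235, 337, 457. Second differences: 84, 102, 120. Third differences: 18, 18.
Level-3 differences are constant, so g has degree 3.
Fitting a degree-3 polynomial gives g(k) = 3k³ + 6k² - 2k + 1.
The coefficient of k is -2.

-2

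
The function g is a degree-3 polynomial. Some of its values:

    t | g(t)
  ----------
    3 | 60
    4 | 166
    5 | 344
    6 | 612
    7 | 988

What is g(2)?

8

First differences: 106, 178, 268, 376. Second differences: 72, 90, 108. Third differences: 18, 18.
Level-3 differences are constant, so g has degree 3.
Fitting a degree-3 polynomial gives g(t) = 3t³ - 5t - 6.
Then g(2) = 8.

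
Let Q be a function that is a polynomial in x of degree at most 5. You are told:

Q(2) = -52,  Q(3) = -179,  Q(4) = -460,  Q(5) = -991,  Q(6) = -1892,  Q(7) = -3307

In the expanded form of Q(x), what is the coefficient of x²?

-4

Write Q(x) = ax^5 + bx^4 + cx³ + dx² + ex + p; the 6 given values yield a linear system in the 6 coefficients.
Solving, the leading coefficient vanishes, and Q(x) = -x^4 - 2x³ - 4x² - 4x + 4.
The coefficient of x² is -4.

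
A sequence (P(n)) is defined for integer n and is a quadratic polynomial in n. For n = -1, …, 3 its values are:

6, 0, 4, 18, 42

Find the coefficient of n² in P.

5

First differences: -6, 4, 14, 24. Second differences: 10, 10, 10.
Level-2 differences are constant, so P has degree 2.
Fitting a degree-2 polynomial gives P(n) = 5n² - n.
The coefficient of n² is 5.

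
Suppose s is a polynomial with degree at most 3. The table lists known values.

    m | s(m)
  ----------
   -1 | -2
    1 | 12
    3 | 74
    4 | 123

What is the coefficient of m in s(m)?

7

Write s(m) = am³ + bm² + cm + d; the 4 given values yield a linear system in the 4 coefficients.
Solving, the leading coefficient vanishes, and s(m) = 6m² + 7m - 1.
The coefficient of m is 7.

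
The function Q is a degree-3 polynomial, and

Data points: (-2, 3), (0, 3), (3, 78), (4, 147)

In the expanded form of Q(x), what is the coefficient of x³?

1

Write Q(x) = ax³ + bx² + cx + d; the 4 given values yield a linear system in the 4 coefficients.
Solving, Q(x) = x³ + 4x² + 4x + 3.
The coefficient of x³ is 1.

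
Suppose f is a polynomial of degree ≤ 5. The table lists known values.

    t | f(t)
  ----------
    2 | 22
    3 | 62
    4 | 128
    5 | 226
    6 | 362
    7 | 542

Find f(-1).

-2

First differences: 40, 66, 98, 136, 180. Second differences: 26, 32, 38, 44. Third differences: 6, 6, 6.
Level-3 differences are constant, so f has degree 3.
Fitting a degree-3 polynomial gives f(t) = t³ + 4t² + t - 4.
Then f(-1) = -2.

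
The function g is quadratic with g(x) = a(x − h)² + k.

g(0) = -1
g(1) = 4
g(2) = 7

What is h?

3

First differences 5, 3; second difference -2 = 2a, so a = -1.
Expanding, the x-coefficient is −2ah = 2h; matching it to the data gives h = 3, and then k = 8.
So g(x) = -1(x − 3)² + 8.
Hence h = 3.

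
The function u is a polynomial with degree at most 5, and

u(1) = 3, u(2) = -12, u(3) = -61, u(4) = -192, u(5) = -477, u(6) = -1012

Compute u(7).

-1917

Write u(t) = at^5 + bt^4 + ct³ + dt² + et + p; the 6 given values yield a linear system in the 6 coefficients.
Solving, the leading coefficient vanishes, and u(t) = -t^4 + 2t³ - 4t² - 2t + 8.
Then u(7) = -1917.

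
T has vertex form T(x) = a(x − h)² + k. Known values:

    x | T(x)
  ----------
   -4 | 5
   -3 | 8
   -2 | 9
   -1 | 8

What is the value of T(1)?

0

First differences 3, 1, -1; second difference -2 = 2a, so a = -1.
Expanding, the x-coefficient is −2ah = 2h; matching it to the data gives h = -2, and then k = 9.
So T(x) = -1(x + 2)² + 9.
T(1) = -1·3² + 9 = 0.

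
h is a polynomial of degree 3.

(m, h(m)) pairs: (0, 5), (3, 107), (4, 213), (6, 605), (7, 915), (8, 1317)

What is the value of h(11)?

Write h(m) = am³ + bm² + cm + d; the 6 given values yield a linear system in the 4 coefficients.
Solving, h(m) = 2m³ + 4m² + 4m + 5.
Then h(11) = 3195.

3195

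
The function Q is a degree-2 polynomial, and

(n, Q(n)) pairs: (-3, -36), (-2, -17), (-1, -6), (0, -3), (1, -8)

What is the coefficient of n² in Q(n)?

-4

Write Q(n) = an² + bn + c; the 5 given values yield a linear system in the 3 coefficients.
Solving, Q(n) = -4n² - n - 3.
The coefficient of n² is -4.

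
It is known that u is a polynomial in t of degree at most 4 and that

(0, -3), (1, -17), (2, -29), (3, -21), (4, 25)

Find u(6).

303

Write u(t) = at^4 + bt³ + ct² + dt + e; the 5 given values yield a linear system in the 5 coefficients.
Solving, the leading coefficient vanishes, and u(t) = 3t³ - 8t² - 9t - 3.
Then u(6) = 303.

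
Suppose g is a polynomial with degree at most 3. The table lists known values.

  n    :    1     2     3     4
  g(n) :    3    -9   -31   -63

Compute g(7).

Write g(n) = an³ + bn² + cn + d; the 4 given values yield a linear system in the 4 coefficients.
Solving, the leading coefficient vanishes, and g(n) = -5n² + 3n + 5.
Then g(7) = -219.

-219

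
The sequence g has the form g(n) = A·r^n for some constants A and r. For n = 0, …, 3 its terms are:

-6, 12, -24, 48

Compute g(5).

Consecutive ratio: 12/(-6) = -2, and -24/12 = -2, so r = -2.
Then A·(-2)^0 = -6 gives A = -6, and g(n) = -6·(-2)^n.
g(5) = -6·(-2)^5 = 192.

192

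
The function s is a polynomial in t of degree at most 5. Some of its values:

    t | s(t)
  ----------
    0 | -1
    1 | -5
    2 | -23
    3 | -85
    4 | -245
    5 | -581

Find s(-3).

First differences: -4, -18, -62, -160, -336. Second differences: -14, -44, -98, -176. Third differences: -30, -54, -78. Fourth differences: -24, -24.
Level-4 differences are constant, so s has degree 4.
Fitting a degree-4 polynomial gives s(t) = -t^4 + t³ - 3t² - t - 1.
Then s(-3) = -133.

-133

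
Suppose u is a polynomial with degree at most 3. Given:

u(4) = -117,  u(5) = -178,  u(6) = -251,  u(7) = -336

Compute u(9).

First differences: -61, -73, -85. Second differences: -12, -12.
Level-2 differences are constant, so u has degree 2.
Fitting a degree-2 polynomial gives u(n) = -6n² - 7n + 7.
Then u(9) = -542.

-542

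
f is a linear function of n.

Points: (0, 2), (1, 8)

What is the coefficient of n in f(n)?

Write f(n) = an + b; the 2 given values yield a linear system in the 2 coefficients.
Solving, f(n) = 6n + 2.
The coefficient of n is 6.

6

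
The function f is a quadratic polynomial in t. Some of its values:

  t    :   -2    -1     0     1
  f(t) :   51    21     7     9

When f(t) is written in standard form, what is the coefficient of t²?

First differences: -30, -14, 2. Second differences: 16, 16.
Level-2 differences are constant, so f has degree 2.
Fitting a degree-2 polynomial gives f(t) = 8t² - 6t + 7.
The coefficient of t² is 8.

8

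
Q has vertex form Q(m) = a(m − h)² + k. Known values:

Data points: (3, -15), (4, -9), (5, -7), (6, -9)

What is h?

5

First differences 6, 2, -2; second difference -4 = 2a, so a = -2.
Expanding, the m-coefficient is −2ah = 4h; matching it to the data gives h = 5, and then k = -7.
So Q(m) = -2(m − 5)² − 7.
Hence h = 5.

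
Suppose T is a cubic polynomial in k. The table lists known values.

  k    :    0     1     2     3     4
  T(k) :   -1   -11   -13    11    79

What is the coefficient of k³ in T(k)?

3

First differences: -10, -2, 24, 68. Second differences: 8, 26, 44. Third differences: 18, 18.
Level-3 differences are constant, so T has degree 3.
Fitting a degree-3 polynomial gives T(k) = 3k³ - 5k² - 8k - 1.
The coefficient of k³ is 3.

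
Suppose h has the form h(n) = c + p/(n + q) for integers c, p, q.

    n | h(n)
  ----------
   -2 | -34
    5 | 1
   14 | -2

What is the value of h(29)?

(h(n) − c)(n + q) = p for each data point; the three points give a linear system in c and q, then p follows.
Solving: c = -4, q = 1, p = 30, so h(n) = -4 + 30/(n + 1).
Then h(29) = -4 + 30/30 = -3.

-3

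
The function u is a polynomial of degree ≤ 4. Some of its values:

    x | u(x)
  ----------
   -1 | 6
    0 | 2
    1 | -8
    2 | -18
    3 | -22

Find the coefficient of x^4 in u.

0

First differences: -4, -10, -10, -4. Second differences: -6, 0, 6. Third differences: 6, 6.
Level-3 differences are constant, so u has degree 3.
Fitting a degree-3 polynomial gives u(x) = x³ - 3x² - 8x + 2.
The coefficient of x^4 is 0.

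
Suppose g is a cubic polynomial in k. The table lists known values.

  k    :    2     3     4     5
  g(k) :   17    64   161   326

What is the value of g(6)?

Write g(k) = ak³ + bk² + ck + d; the 4 given values yield a linear system in the 4 coefficients.
Solving, g(k) = 3k³ - 2k² + 1.
Then g(6) = 577.

577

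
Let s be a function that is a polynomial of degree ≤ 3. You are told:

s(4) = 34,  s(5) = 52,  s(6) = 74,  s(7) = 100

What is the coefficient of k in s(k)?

Write s(k) = ak³ + bk² + ck + d; the 4 given values yield a linear system in the 4 coefficients.
Solving, the leading coefficient vanishes, and s(k) = 2k² + 2.
The coefficient of k is 0.

0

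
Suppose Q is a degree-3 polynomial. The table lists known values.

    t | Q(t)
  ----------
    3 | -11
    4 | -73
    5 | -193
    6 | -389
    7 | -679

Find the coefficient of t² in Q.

7

First differences: -62, -120, -196, -290. Second differences: -58, -76, -94. Third differences: -18, -18.
Level-3 differences are constant, so Q has degree 3.
Fitting a degree-3 polynomial gives Q(t) = -3t³ + 7t² + 7.
The coefficient of t² is 7.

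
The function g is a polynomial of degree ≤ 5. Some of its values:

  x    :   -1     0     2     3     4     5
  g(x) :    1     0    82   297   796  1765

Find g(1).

13

Write g(x) = ax^5 + bx^4 + cx³ + dx² + ex + p; the 6 given values yield a linear system in the 6 coefficients.
Solving, the leading coefficient vanishes, and g(x) = 2x^4 + 3x³ + 5x² + 3x.
Then g(1) = 13.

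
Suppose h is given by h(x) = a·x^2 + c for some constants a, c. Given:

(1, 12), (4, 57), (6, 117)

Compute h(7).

From h(1) = 12 and h(4) = 57: 1a + c = 12 and 16a + c = 57.
Subtracting: 15a = 45, so a = 3; then c = 12 − 3·1 = 9.
So h(x) = 3x² + 9, and h(7) = 156.

156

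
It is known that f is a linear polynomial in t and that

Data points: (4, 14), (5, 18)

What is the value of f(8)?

Write f(t) = at + b; the 2 given values yield a linear system in the 2 coefficients.
Solving, f(t) = 4t - 2.
Then f(8) = 30.

30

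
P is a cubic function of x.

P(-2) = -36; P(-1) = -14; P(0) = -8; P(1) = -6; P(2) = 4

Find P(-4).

First differences: 22, 6, 2, 10. Second differences: -16, -4, 8. Third differences: 12, 12.
Level-3 differences are constant, so P has degree 3.
Fitting a degree-3 polynomial gives P(x) = 2x³ - 2x² + 2x - 8.
Then P(-4) = -176.

-176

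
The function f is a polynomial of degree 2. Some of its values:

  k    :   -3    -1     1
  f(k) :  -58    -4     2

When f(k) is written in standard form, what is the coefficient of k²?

Write f(k) = ak² + bk + c; the 3 given values yield a linear system in the 3 coefficients.
Solving, f(k) = -6k² + 3k + 5.
The coefficient of k² is -6.

-6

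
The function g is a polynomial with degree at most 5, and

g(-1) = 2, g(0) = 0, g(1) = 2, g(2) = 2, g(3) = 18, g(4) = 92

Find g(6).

702

First differences: -2, 2, 0, 16, 74. Second differences: 4, -2, 16, 58. Third differences: -6, 18, 42. Fourth differences: 24, 24.
Level-4 differences are constant, so g has degree 4.
Fitting a degree-4 polynomial gives g(k) = k^4 - 3k³ + k² + 3k.
Then g(6) = 702.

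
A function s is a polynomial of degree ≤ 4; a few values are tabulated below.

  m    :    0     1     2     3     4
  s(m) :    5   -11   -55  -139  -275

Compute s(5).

First differences: -16, -44, -84, -136. Second differences: -28, -40, -52. Third differences: -12, -12.
Level-3 differences are constant, so s has degree 3.
Fitting a degree-3 polynomial gives s(m) = -2m³ - 8m² - 6m + 5.
Then s(5) = -475.

-475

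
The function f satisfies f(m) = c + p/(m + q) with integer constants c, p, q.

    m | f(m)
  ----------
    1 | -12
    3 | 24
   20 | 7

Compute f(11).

8

(f(m) − c)(m + q) = p for each data point; the three points give a linear system in c and q, then p follows.
Solving: c = 6, q = -2, p = 18, so f(m) = 6 + 18/(m − 2).
Then f(11) = 6 + 18/9 = 8.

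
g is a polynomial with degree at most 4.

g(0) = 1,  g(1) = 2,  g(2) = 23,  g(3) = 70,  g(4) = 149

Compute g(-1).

Write g(k) = ak^4 + bk³ + ck² + dk + e; the 5 given values yield a linear system in the 5 coefficients.
Solving, the leading coefficient vanishes, and g(k) = k³ + 7k² - 7k + 1.
Then g(-1) = 14.

14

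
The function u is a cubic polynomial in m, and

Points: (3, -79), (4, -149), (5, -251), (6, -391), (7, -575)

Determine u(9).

-1099

Write u(m) = am³ + bm² + cm + d; the 5 given values yield a linear system in the 4 coefficients.
Solving, u(m) = -m³ - 4m² - 5m - 1.
Then u(9) = -1099.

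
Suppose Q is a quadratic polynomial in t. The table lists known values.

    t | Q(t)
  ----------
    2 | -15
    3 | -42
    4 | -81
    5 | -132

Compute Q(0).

3

First differences: -27, -39, -51. Second differences: -12, -12.
Level-2 differences are constant, so Q has degree 2.
Fitting a degree-2 polynomial gives Q(t) = -6t² + 3t + 3.
Then Q(0) = 3.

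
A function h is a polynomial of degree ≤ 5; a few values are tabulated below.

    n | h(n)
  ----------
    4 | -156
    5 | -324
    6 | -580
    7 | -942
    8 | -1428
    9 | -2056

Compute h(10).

-2844

Write h(n) = an^5 + bn^4 + cn³ + dn² + en + p; the 6 given values yield a linear system in the 6 coefficients.
Solving, the top 2 coefficients vanish, and h(n) = -3n³ + n² + 6n - 4.
Then h(10) = -2844.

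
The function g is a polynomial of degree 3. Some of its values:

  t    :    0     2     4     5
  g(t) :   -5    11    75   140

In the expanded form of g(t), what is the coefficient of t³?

1

Write g(t) = at³ + bt² + ct + d; the 4 given values yield a linear system in the 4 coefficients.
Solving, g(t) = t³ + 4t - 5.
The coefficient of t³ is 1.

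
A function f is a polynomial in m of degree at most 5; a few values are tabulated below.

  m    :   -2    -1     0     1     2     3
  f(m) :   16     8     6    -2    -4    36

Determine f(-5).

556

Write f(m) = am^5 + bm^4 + cm³ + dm² + em + p; the 6 given values yield a linear system in the 6 coefficients.
Solving, the leading coefficient vanishes, and f(m) = m^4 - 4m² - 5m + 6.
Then f(-5) = 556.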